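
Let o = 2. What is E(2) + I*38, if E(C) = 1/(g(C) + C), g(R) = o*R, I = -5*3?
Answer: -3419/6 ≈ -569.83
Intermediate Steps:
I = -15
g(R) = 2*R
E(C) = 1/(3*C) (E(C) = 1/(2*C + C) = 1/(3*C))
E(2) + I*38 = (⅓)/2 - 15*38 = (⅓)*(½) - 570 = ⅙ - 570 = -3419/6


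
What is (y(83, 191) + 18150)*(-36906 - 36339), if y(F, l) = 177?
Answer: -1342361115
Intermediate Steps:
(y(83, 191) + 18150)*(-36906 - 36339) = (177 + 18150)*(-36906 - 36339) = 18327*(-73245) = -1342361115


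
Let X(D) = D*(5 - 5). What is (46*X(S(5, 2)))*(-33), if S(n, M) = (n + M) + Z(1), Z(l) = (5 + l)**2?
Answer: 0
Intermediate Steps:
S(n, M) = 36 + M + n (S(n, M) = (n + M) + (5 + 1)**2 = (M + n) + 6**2 = (M + n) + 36 = 36 + M + n)
X(D) = 0 (X(D) = D*0 = 0)
(46*X(S(5, 2)))*(-33) = (46*0)*(-33) = 0*(-33) = 0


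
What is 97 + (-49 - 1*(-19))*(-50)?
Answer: 1597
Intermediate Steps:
97 + (-49 - 1*(-19))*(-50) = 97 + (-49 + 19)*(-50) = 97 - 30*(-50) = 97 + 1500 = 1597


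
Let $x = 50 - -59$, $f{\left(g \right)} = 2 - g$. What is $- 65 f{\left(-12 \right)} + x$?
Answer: $-801$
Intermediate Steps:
$x = 109$ ($x = 50 + 59 = 109$)
$- 65 f{\left(-12 \right)} + x = - 65 \left(2 - -12\right) + 109 = - 65 \left(2 + 12\right) + 109 = \left(-65\right) 14 + 109 = -910 + 109 = -801$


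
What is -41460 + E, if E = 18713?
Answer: -22747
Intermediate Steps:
-41460 + E = -41460 + 18713 = -22747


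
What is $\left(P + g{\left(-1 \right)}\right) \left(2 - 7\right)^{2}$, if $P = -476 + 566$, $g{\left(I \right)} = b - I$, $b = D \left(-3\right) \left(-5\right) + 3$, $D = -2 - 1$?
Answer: $1225$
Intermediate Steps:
$D = -3$ ($D = -2 - 1 = -3$)
$b = -42$ ($b = \left(-3\right) \left(-3\right) \left(-5\right) + 3 = 9 \left(-5\right) + 3 = -45 + 3 = -42$)
$g{\left(I \right)} = -42 - I$
$P = 90$
$\left(P + g{\left(-1 \right)}\right) \left(2 - 7\right)^{2} = \left(90 - 41\right) \left(2 - 7\right)^{2} = \left(90 + \left(-42 + 1\right)\right) \left(-5\right)^{2} = \left(90 - 41\right) 25 = 49 \cdot 25 = 1225$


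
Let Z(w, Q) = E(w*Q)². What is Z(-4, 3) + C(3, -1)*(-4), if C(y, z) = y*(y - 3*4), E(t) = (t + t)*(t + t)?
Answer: 331884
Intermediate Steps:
E(t) = 4*t² (E(t) = (2*t)*(2*t) = 4*t²)
Z(w, Q) = 16*Q⁴*w⁴ (Z(w, Q) = (4*(w*Q)²)² = (4*(Q*w)²)² = (4*(Q²*w²))² = (4*Q²*w²)² = 16*Q⁴*w⁴)
C(y, z) = y*(-12 + y) (C(y, z) = y*(y - 12) = y*(-12 + y))
Z(-4, 3) + C(3, -1)*(-4) = 16*3⁴*(-4)⁴ + (3*(-12 + 3))*(-4) = 16*81*256 + (3*(-9))*(-4) = 331776 - 27*(-4) = 331776 + 108 = 331884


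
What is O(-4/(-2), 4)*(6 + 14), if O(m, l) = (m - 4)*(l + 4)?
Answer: -320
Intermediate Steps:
O(m, l) = (-4 + m)*(4 + l)
O(-4/(-2), 4)*(6 + 14) = (-16 - 4*4 + 4*(-4/(-2)) + 4*(-4/(-2)))*(6 + 14) = (-16 - 16 + 4*(-4*(-½)) + 4*(-4*(-½)))*20 = (-16 - 16 + 4*2 + 4*2)*20 = (-16 - 16 + 8 + 8)*20 = -16*20 = -320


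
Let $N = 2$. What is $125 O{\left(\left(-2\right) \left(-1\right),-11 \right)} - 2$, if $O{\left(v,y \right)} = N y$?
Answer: $-2752$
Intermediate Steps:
$O{\left(v,y \right)} = 2 y$
$125 O{\left(\left(-2\right) \left(-1\right),-11 \right)} - 2 = 125 \cdot 2 \left(-11\right) - 2 = 125 \left(-22\right) - 2 = -2750 - 2 = -2752$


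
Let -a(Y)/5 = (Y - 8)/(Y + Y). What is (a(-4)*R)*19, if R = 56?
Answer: -7980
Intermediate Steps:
a(Y) = -5*(-8 + Y)/(2*Y) (a(Y) = -5*(Y - 8)/(Y + Y) = -5*(-8 + Y)/(2*Y))
(a(-4)*R)*19 = ((-5/2 + 20/(-4))*56)*19 = ((-5/2 + 20*(-¼))*56)*19 = ((-5/2 - 5)*56)*19 = -15/2*56*19 = -420*19 = -7980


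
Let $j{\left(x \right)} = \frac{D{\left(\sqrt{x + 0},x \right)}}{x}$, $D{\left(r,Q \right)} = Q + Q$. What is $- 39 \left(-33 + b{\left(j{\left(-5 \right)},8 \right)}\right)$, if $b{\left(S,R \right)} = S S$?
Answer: $1131$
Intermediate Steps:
$D{\left(r,Q \right)} = 2 Q$
$j{\left(x \right)} = 2$ ($j{\left(x \right)} = \frac{2 x}{x} = 2$)
$b{\left(S,R \right)} = S^{2}$
$- 39 \left(-33 + b{\left(j{\left(-5 \right)},8 \right)}\right) = - 39 \left(-33 + 2^{2}\right) = - 39 \left(-33 + 4\right) = \left(-39\right) \left(-29\right) = 1131$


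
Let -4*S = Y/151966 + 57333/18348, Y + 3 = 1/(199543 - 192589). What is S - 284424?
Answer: -229787309941284901/807901860678 ≈ -2.8443e+5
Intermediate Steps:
Y = -20861/6954 (Y = -3 + 1/(199543 - 192589) = -3 + 1/6954 = -20861/6954 ≈ -2.9999)
S = -631119805429/807901860678 (S = -(-20861/6954/151966 + 57333/18348)/4 = -(-20861/6954*1/151966 + 57333*(1/18348))/4 = -(-20861/1056771564 + 19111/6116)/4 = -¼*1262239610858/403950930339 = -631119805429/807901860678 ≈ -0.78118)
S - 284424 = -631119805429/807901860678 - 284424 = -229787309941284901/807901860678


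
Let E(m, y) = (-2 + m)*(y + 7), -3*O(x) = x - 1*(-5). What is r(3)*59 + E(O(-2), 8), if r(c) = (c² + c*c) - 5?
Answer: 722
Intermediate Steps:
O(x) = -5/3 - x/3 (O(x) = -(x - 1*(-5))/3 = -(x + 5)/3 = -(5 + x)/3 = -5/3 - x/3)
E(m, y) = (-2 + m)*(7 + y)
r(c) = -5 + 2*c² (r(c) = (c² + c²) - 5 = 2*c² - 5 = -5 + 2*c²)
r(3)*59 + E(O(-2), 8) = (-5 + 2*3²)*59 + (-14 - 2*8 + 7*(-5/3 - ⅓*(-2)) + (-5/3 - ⅓*(-2))*8) = (-5 + 2*9)*59 + (-14 - 16 + 7*(-5/3 + ⅔) + (-5/3 + ⅔)*8) = (-5 + 18)*59 + (-14 - 16 + 7*(-1) - 1*8) = 13*59 + (-14 - 16 - 7 - 8) = 767 - 45 = 722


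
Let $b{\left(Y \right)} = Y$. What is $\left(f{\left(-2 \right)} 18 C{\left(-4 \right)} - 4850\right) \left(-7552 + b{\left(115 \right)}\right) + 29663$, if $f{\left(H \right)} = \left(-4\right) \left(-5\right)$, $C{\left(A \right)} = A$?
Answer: $46808393$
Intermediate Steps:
$f{\left(H \right)} = 20$
$\left(f{\left(-2 \right)} 18 C{\left(-4 \right)} - 4850\right) \left(-7552 + b{\left(115 \right)}\right) + 29663 = \left(20 \cdot 18 \left(-4\right) - 4850\right) \left(-7552 + 115\right) + 29663 = \left(360 \left(-4\right) - 4850\right) \left(-7437\right) + 29663 = \left(-1440 - 4850\right) \left(-7437\right) + 29663 = \left(-6290\right) \left(-7437\right) + 29663 = 46778730 + 29663 = 46808393$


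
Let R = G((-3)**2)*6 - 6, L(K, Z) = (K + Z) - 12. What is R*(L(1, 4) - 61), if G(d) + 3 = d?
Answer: -2040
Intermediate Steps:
G(d) = -3 + d
L(K, Z) = -12 + K + Z
R = 30 (R = (-3 + (-3)**2)*6 - 6 = (-3 + 9)*6 - 6 = 6*6 - 6 = 36 - 6 = 30)
R*(L(1, 4) - 61) = 30*((-12 + 1 + 4) - 61) = 30*(-7 - 61) = 30*(-68) = -2040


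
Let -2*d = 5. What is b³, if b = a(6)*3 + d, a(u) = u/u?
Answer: ⅛ ≈ 0.12500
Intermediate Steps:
d = -5/2 (d = -½*5 = -5/2 ≈ -2.5000)
a(u) = 1
b = ½ (b = 1*3 - 5/2 = 3 - 5/2 = ½ ≈ 0.50000)
b³ = (½)³ = ⅛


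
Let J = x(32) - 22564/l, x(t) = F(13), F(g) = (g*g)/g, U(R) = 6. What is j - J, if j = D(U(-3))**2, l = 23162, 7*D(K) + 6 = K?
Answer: -139271/11581 ≈ -12.026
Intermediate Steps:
D(K) = -6/7 + K/7
F(g) = g (F(g) = g**2/g = g)
x(t) = 13
j = 0 (j = (-6/7 + (1/7)*6)**2 = (-6/7 + 6/7)**2 = 0**2 = 0)
J = 139271/11581 (J = 13 - 22564/23162 = 13 - 1*11282/11581 = 13 - 11282/11581 = 139271/11581 ≈ 12.026)
j - J = 0 - 1*139271/11581 = 0 - 139271/11581 = -139271/11581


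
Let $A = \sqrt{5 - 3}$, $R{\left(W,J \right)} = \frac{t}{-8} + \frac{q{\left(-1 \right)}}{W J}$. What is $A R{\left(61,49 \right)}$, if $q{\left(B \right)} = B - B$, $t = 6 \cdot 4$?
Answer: $- 3 \sqrt{2} \approx -4.2426$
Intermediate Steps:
$t = 24$
$q{\left(B \right)} = 0$
$R{\left(W,J \right)} = -3$ ($R{\left(W,J \right)} = \frac{24}{-8} + \frac{0}{W J} = 24 \left(- \frac{1}{8}\right) + \frac{0}{J W} = -3 + 0 \frac{1}{J W} = -3 + 0 = -3$)
$A = \sqrt{2} \approx 1.4142$
$A R{\left(61,49 \right)} = \sqrt{2} \left(-3\right) = - 3 \sqrt{2}$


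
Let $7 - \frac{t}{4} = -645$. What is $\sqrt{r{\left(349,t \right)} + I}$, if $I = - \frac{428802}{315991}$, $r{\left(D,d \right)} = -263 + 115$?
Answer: $\frac{i \sqrt{14913343760770}}{315991} \approx 12.221 i$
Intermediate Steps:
$t = 2608$ ($t = 28 - -2580 = 28 + 2580 = 2608$)
$r{\left(D,d \right)} = -148$
$I = - \frac{428802}{315991}$ ($I = \left(-428802\right) \frac{1}{315991} = - \frac{428802}{315991} \approx -1.357$)
$\sqrt{r{\left(349,t \right)} + I} = \sqrt{-148 - \frac{428802}{315991}} = \sqrt{- \frac{47195470}{315991}} = \frac{i \sqrt{14913343760770}}{315991}$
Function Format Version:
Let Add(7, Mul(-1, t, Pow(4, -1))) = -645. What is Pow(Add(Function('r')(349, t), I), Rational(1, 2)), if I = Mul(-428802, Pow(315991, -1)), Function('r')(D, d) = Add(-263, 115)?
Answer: Mul(Rational(1, 315991), I, Pow(14913343760770, Rational(1, 2))) ≈ Mul(12.221, I)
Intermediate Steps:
t = 2608 (t = Add(28, Mul(-4, -645)) = Add(28, 2580) = 2608)
Function('r')(D, d) = -148
I = Rational(-428802, 315991) (I = Mul(-428802, Rational(1, 315991)) = Rational(-428802, 315991) ≈ -1.3570)
Pow(Add(Function('r')(349, t), I), Rational(1, 2)) = Pow(Add(-148, Rational(-428802, 315991)), Rational(1, 2)) = Pow(Rational(-47195470, 315991), Rational(1, 2)) = Mul(Rational(1, 315991), I, Pow(14913343760770, Rational(1, 2)))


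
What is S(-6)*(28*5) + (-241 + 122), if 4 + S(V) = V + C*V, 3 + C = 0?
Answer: 1001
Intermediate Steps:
C = -3 (C = -3 + 0 = -3)
S(V) = -4 - 2*V (S(V) = -4 + (V - 3*V) = -4 - 2*V)
S(-6)*(28*5) + (-241 + 122) = (-4 - 2*(-6))*(28*5) + (-241 + 122) = (-4 + 12)*140 - 119 = 8*140 - 119 = 1120 - 119 = 1001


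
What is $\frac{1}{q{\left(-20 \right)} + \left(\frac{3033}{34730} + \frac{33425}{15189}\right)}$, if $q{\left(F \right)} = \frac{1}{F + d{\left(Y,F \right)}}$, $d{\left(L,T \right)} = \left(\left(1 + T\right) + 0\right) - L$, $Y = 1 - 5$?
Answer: $\frac{738519558}{1668585323} \approx 0.4426$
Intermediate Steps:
$Y = -4$
$d{\left(L,T \right)} = 1 + T - L$ ($d{\left(L,T \right)} = \left(1 + T\right) - L = 1 + T - L$)
$q{\left(F \right)} = \frac{1}{5 + 2 F}$ ($q{\left(F \right)} = \frac{1}{F + \left(1 + F - -4\right)} = \frac{1}{F + \left(1 + F + 4\right)} = \frac{1}{F + \left(5 + F\right)} = \frac{1}{5 + 2 F}$)
$\frac{1}{q{\left(-20 \right)} + \left(\frac{3033}{34730} + \frac{33425}{15189}\right)} = \frac{1}{\frac{1}{5 + 2 \left(-20\right)} + \left(\frac{3033}{34730} + \frac{33425}{15189}\right)} = \frac{1}{\frac{1}{5 - 40} + \left(3033 \cdot \frac{1}{34730} + 33425 \cdot \frac{1}{15189}\right)} = \frac{1}{\frac{1}{-35} + \left(\frac{3033}{34730} + \frac{33425}{15189}\right)} = \frac{1}{- \frac{1}{35} + \frac{1206918487}{527513970}} = \frac{1}{\frac{1668585323}{738519558}} = \frac{738519558}{1668585323}$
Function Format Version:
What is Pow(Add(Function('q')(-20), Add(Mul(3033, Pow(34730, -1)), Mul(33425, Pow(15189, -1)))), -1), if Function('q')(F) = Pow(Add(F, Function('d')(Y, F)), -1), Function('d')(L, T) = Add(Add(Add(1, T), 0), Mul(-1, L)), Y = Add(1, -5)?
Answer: Rational(738519558, 1668585323) ≈ 0.44260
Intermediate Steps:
Y = -4
Function('d')(L, T) = Add(1, T, Mul(-1, L)) (Function('d')(L, T) = Add(Add(1, T), Mul(-1, L)) = Add(1, T, Mul(-1, L)))
Function('q')(F) = Pow(Add(5, Mul(2, F)), -1) (Function('q')(F) = Pow(Add(F, Add(1, F, Mul(-1, -4))), -1) = Pow(Add(F, Add(1, F, 4)), -1) = Pow(Add(F, Add(5, F)), -1) = Pow(Add(5, Mul(2, F)), -1))
Pow(Add(Function('q')(-20), Add(Mul(3033, Pow(34730, -1)), Mul(33425, Pow(15189, -1)))), -1) = Pow(Add(Pow(Add(5, Mul(2, -20)), -1), Add(Mul(3033, Pow(34730, -1)), Mul(33425, Pow(15189, -1)))), -1) = Pow(Add(Pow(Add(5, -40), -1), Add(Mul(3033, Rational(1, 34730)), Mul(33425, Rational(1, 15189)))), -1) = Pow(Add(Pow(-35, -1), Add(Rational(3033, 34730), Rational(33425, 15189))), -1) = Pow(Add(Rational(-1, 35), Rational(1206918487, 527513970)), -1) = Pow(Rational(1668585323, 738519558), -1) = Rational(738519558, 1668585323)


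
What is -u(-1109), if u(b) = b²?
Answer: -1229881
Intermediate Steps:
-u(-1109) = -1*(-1109)² = -1*1229881 = -1229881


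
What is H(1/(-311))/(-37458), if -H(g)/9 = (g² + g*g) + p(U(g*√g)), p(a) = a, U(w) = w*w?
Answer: 621/125193921422 ≈ 4.9603e-9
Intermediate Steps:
U(w) = w²
H(g) = -18*g² - 9*g³ (H(g) = -9*((g² + g*g) + (g*√g)²) = -9*((g² + g²) + (g^(3/2))²) = -9*(2*g² + g³) = -9*(g³ + 2*g²) = -18*g² - 9*g³)
H(1/(-311))/(-37458) = (9*(1/(-311))²*(-2 - 1/(-311)))/(-37458) = (9*(-1/311)²*(-2 - 1*(-1/311)))*(-1/37458) = (9*(1/96721)*(-2 + 1/311))*(-1/37458) = (9*(1/96721)*(-621/311))*(-1/37458) = -5589/30080231*(-1/37458) = 621/125193921422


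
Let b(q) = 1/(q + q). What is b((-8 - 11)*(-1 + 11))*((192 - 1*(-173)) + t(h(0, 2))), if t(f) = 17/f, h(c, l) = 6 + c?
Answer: -2207/2280 ≈ -0.96798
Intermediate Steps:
b(q) = 1/(2*q)
b((-8 - 11)*(-1 + 11))*((192 - 1*(-173)) + t(h(0, 2))) = (1/(2*(((-8 - 11)*(-1 + 11)))))*((192 - 1*(-173)) + 17/(6 + 0)) = (1/(2*((-19*10))))*((192 + 173) + 17/6) = ((½)/(-190))*(365 + 17*(⅙)) = ((½)*(-1/190))*(365 + 17/6) = -1/380*2207/6 = -2207/2280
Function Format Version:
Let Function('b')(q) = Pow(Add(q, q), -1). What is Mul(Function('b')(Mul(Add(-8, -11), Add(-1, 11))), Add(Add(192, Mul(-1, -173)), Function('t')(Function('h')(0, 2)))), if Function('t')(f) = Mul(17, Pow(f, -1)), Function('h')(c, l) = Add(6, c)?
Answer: Rational(-2207, 2280) ≈ -0.96798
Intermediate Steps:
Function('b')(q) = Mul(Rational(1, 2), Pow(q, -1)) (Function('b')(q) = Pow(Mul(2, q), -1) = Mul(Rational(1, 2), Pow(q, -1)))
Mul(Function('b')(Mul(Add(-8, -11), Add(-1, 11))), Add(Add(192, Mul(-1, -173)), Function('t')(Function('h')(0, 2)))) = Mul(Mul(Rational(1, 2), Pow(Mul(Add(-8, -11), Add(-1, 11)), -1)), Add(Add(192, Mul(-1, -173)), Mul(17, Pow(Add(6, 0), -1)))) = Mul(Mul(Rational(1, 2), Pow(Mul(-19, 10), -1)), Add(Add(192, 173), Mul(17, Pow(6, -1)))) = Mul(Mul(Rational(1, 2), Pow(-190, -1)), Add(365, Mul(17, Rational(1, 6)))) = Mul(Mul(Rational(1, 2), Rational(-1, 190)), Add(365, Rational(17, 6))) = Mul(Rational(-1, 380), Rational(2207, 6)) = Rational(-2207, 2280)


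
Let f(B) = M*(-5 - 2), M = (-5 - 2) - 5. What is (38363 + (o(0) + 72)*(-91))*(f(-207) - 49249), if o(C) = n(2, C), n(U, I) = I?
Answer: -1563987815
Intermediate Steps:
M = -12 (M = -7 - 5 = -12)
o(C) = C
f(B) = 84 (f(B) = -12*(-5 - 2) = -12*(-7) = 84)
(38363 + (o(0) + 72)*(-91))*(f(-207) - 49249) = (38363 + (0 + 72)*(-91))*(84 - 49249) = (38363 + 72*(-91))*(-49165) = (38363 - 6552)*(-49165) = 31811*(-49165) = -1563987815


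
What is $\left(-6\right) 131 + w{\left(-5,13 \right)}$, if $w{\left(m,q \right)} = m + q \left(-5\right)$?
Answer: $-856$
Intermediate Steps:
$w{\left(m,q \right)} = m - 5 q$
$\left(-6\right) 131 + w{\left(-5,13 \right)} = \left(-6\right) 131 - 70 = -786 - 70 = -856$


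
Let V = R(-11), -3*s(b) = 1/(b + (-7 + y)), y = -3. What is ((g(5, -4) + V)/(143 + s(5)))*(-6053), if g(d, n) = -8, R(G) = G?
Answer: 1725105/2146 ≈ 803.87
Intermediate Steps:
s(b) = -1/(3*(-10 + b)) (s(b) = -1/(3*(b + (-7 - 3))) = -1/(3*(b - 10)) = -1/(3*(-10 + b)))
V = -11
((g(5, -4) + V)/(143 + s(5)))*(-6053) = ((-8 - 11)/(143 - 1/(-30 + 3*5)))*(-6053) = -19/(143 - 1/(-30 + 15))*(-6053) = -19/(143 - 1/(-15))*(-6053) = -19/(143 - 1*(-1/15))*(-6053) = -19/(143 + 1/15)*(-6053) = -19/2146/15*(-6053) = -19*15/2146*(-6053) = -285/2146*(-6053) = 1725105/2146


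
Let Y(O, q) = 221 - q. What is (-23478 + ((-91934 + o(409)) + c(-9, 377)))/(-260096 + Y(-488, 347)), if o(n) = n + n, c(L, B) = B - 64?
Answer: 114281/260222 ≈ 0.43917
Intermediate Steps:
c(L, B) = -64 + B
o(n) = 2*n
(-23478 + ((-91934 + o(409)) + c(-9, 377)))/(-260096 + Y(-488, 347)) = (-23478 + ((-91934 + 2*409) + (-64 + 377)))/(-260096 + (221 - 1*347)) = (-23478 + ((-91934 + 818) + 313))/(-260096 + (221 - 347)) = (-23478 + (-91116 + 313))/(-260096 - 126) = (-23478 - 90803)/(-260222) = -114281*(-1/260222) = 114281/260222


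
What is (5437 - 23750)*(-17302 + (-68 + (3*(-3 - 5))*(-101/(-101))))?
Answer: 318536322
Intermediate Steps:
(5437 - 23750)*(-17302 + (-68 + (3*(-3 - 5))*(-101/(-101)))) = -18313*(-17302 + (-68 + (3*(-8))*(-101*(-1/101)))) = -18313*(-17302 + (-68 - 24*1)) = -18313*(-17302 + (-68 - 24)) = -18313*(-17302 - 92) = -18313*(-17394) = 318536322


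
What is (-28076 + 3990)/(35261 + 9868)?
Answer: -24086/45129 ≈ -0.53371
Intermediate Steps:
(-28076 + 3990)/(35261 + 9868) = -24086/45129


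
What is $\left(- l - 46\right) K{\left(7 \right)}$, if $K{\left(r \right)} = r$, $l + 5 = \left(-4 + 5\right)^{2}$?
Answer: $-294$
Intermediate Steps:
$l = -4$ ($l = -5 + \left(-4 + 5\right)^{2} = -5 + 1^{2} = -5 + 1 = -4$)
$\left(- l - 46\right) K{\left(7 \right)} = \left(\left(-1\right) \left(-4\right) - 46\right) 7 = \left(4 - 46\right) 7 = \left(-42\right) 7 = -294$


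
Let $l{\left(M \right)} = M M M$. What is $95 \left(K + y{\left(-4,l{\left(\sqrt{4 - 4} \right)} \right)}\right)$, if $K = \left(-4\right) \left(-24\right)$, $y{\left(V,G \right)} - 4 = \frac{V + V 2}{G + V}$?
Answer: $9785$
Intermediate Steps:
$l{\left(M \right)} = M^{3}$ ($l{\left(M \right)} = M^{2} M = M^{3}$)
$y{\left(V,G \right)} = 4 + \frac{3 V}{G + V}$ ($y{\left(V,G \right)} = 4 + \frac{V + V 2}{G + V} = 4 + \frac{V + 2 V}{G + V} = 4 + \frac{3 V}{G + V}$)
$K = 96$
$95 \left(K + y{\left(-4,l{\left(\sqrt{4 - 4} \right)} \right)}\right) = 95 \left(96 + \frac{4 \left(\sqrt{4 - 4}\right)^{3} + 7 \left(-4\right)}{\left(\sqrt{4 - 4}\right)^{3} - 4}\right) = 95 \left(96 + \frac{4 \left(\sqrt{0}\right)^{3} - 28}{\left(\sqrt{0}\right)^{3} - 4}\right) = 95 \left(96 + \frac{4 \cdot 0^{3} - 28}{0^{3} - 4}\right) = 95 \left(96 + \frac{4 \cdot 0 - 28}{0 - 4}\right) = 95 \left(96 + \frac{0 - 28}{-4}\right) = 95 \left(96 - -7\right) = 95 \left(96 + 7\right) = 95 \cdot 103 = 9785$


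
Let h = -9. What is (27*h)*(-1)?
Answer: 243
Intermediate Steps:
(27*h)*(-1) = (27*(-9))*(-1) = -243*(-1) = 243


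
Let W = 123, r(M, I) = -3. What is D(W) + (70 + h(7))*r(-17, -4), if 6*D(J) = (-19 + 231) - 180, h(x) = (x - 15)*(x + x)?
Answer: 394/3 ≈ 131.33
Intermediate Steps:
h(x) = 2*x*(-15 + x) (h(x) = (-15 + x)*(2*x) = 2*x*(-15 + x))
D(J) = 16/3 (D(J) = ((-19 + 231) - 180)/6 = (212 - 180)/6 = (⅙)*32 = 16/3)
D(W) + (70 + h(7))*r(-17, -4) = 16/3 + (70 + 2*7*(-15 + 7))*(-3) = 16/3 + (70 + 2*7*(-8))*(-3) = 16/3 + (70 - 112)*(-3) = 16/3 - 42*(-3) = 16/3 + 126 = 394/3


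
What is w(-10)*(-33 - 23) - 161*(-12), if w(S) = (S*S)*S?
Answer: 57932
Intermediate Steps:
w(S) = S³ (w(S) = S²*S = S³)
w(-10)*(-33 - 23) - 161*(-12) = (-10)³*(-33 - 23) - 161*(-12) = -1000*(-56) - 1*(-1932) = 56000 + 1932 = 57932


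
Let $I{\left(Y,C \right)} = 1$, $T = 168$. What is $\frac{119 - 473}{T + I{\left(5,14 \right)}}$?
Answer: $- \frac{354}{169} \approx -2.0947$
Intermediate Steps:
$\frac{119 - 473}{T + I{\left(5,14 \right)}} = \frac{119 - 473}{168 + 1} = - \frac{354}{169}$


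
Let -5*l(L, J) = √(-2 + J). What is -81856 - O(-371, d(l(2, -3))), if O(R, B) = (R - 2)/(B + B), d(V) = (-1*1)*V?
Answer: -81856 - 373*I*√5/2 ≈ -81856.0 - 417.03*I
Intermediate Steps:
l(L, J) = -√(-2 + J)/5
d(V) = -V
O(R, B) = (-2 + R)/(2*B) (O(R, B) = (-2 + R)/((2*B)) = (-2 + R)*(1/(2*B)) = (-2 + R)/(2*B))
-81856 - O(-371, d(l(2, -3))) = -81856 - (-2 - 371)/(2*((-(-1)*√(-2 - 3)/5))) = -81856 - (-373)/(2*((-(-1)*√(-5)/5))) = -81856 - (-373)/(2*((-(-1)*I*√5/5))) = -81856 - (-373)/(2*(I*√5/5)) = -81856 - (-I*√5)*(-373)/2 = -81856 - 373*I*√5/2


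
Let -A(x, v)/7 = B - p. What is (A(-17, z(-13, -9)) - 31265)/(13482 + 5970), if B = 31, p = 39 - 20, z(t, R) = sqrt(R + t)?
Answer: -31349/19452 ≈ -1.6116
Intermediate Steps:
p = 19
A(x, v) = -84 (A(x, v) = -7*(31 - 1*19) = -7*(31 - 19) = -7*12 = -84)
(A(-17, z(-13, -9)) - 31265)/(13482 + 5970) = (-84 - 31265)/(13482 + 5970) = -31349/19452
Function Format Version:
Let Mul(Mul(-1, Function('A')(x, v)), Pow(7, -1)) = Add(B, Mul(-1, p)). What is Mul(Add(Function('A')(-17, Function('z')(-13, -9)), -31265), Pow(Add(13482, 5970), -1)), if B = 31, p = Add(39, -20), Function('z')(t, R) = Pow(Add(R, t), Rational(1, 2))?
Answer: Rational(-31349, 19452) ≈ -1.6116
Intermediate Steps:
p = 19
Function('A')(x, v) = -84 (Function('A')(x, v) = Mul(-7, Add(31, Mul(-1, 19))) = Mul(-7, Add(31, -19)) = Mul(-7, 12) = -84)
Mul(Add(Function('A')(-17, Function('z')(-13, -9)), -31265), Pow(Add(13482, 5970), -1)) = Mul(Add(-84, -31265), Pow(Add(13482, 5970), -1)) = Mul(-31349, Pow(19452, -1)) = Mul(-31349, Rational(1, 19452)) = Rational(-31349, 19452)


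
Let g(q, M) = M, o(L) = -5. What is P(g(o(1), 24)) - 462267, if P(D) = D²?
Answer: -461691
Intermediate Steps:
P(g(o(1), 24)) - 462267 = 24² - 462267 = 576 - 462267 = -461691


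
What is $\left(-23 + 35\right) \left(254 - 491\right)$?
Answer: $-2844$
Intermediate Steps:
$\left(-23 + 35\right) \left(254 - 491\right) = 12 \left(-237\right) = -2844$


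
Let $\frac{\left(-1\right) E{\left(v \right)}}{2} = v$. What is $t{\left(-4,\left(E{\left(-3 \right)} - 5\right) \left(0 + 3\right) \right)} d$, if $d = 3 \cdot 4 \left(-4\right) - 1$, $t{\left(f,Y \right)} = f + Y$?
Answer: $49$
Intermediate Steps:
$E{\left(v \right)} = - 2 v$
$t{\left(f,Y \right)} = Y + f$
$d = -49$ ($d = 3 \left(-16\right) - 1 = -48 - 1 = -49$)
$t{\left(-4,\left(E{\left(-3 \right)} - 5\right) \left(0 + 3\right) \right)} d = \left(\left(\left(-2\right) \left(-3\right) - 5\right) \left(0 + 3\right) - 4\right) \left(-49\right) = \left(\left(6 - 5\right) 3 - 4\right) \left(-49\right) = \left(1 \cdot 3 - 4\right) \left(-49\right) = \left(3 - 4\right) \left(-49\right) = \left(-1\right) \left(-49\right) = 49$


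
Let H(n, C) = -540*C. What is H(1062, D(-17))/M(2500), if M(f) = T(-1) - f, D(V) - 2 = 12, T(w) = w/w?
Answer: 360/119 ≈ 3.0252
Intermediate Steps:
T(w) = 1
D(V) = 14 (D(V) = 2 + 12 = 14)
M(f) = 1 - f
H(1062, D(-17))/M(2500) = (-540*14)/(1 - 1*2500) = -7560/(1 - 2500) = -7560/(-2499) = -7560*(-1/2499) = 360/119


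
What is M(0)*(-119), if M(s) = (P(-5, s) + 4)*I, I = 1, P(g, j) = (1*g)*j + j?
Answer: -476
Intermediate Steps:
P(g, j) = j + g*j (P(g, j) = g*j + j = j + g*j)
M(s) = 4 - 4*s (M(s) = (s*(1 - 5) + 4)*1 = (s*(-4) + 4)*1 = (-4*s + 4)*1 = (4 - 4*s)*1 = 4 - 4*s)
M(0)*(-119) = (4 - 4*0)*(-119) = (4 + 0)*(-119) = 4*(-119) = -476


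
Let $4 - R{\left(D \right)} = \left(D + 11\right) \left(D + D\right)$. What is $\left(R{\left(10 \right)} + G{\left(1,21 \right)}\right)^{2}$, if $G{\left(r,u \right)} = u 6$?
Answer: $84100$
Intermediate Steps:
$R{\left(D \right)} = 4 - 2 D \left(11 + D\right)$ ($R{\left(D \right)} = 4 - \left(D + 11\right) \left(D + D\right) = 4 - \left(11 + D\right) 2 D = 4 - 2 D \left(11 + D\right)$)
$G{\left(r,u \right)} = 6 u$
$\left(R{\left(10 \right)} + G{\left(1,21 \right)}\right)^{2} = \left(\left(4 - 220 - 2 \cdot 10^{2}\right) + 6 \cdot 21\right)^{2} = \left(\left(4 - 220 - 200\right) + 126\right)^{2} = \left(-416 + 126\right)^{2} = \left(-290\right)^{2} = 84100$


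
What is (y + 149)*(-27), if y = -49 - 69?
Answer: -837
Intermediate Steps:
y = -118
(y + 149)*(-27) = (-118 + 149)*(-27) = 31*(-27) = -837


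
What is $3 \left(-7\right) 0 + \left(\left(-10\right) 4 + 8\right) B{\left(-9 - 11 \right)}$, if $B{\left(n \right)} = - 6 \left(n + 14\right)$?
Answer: $-1152$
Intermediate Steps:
$B{\left(n \right)} = -84 - 6 n$ ($B{\left(n \right)} = - 6 \left(14 + n\right) = -84 - 6 n$)
$3 \left(-7\right) 0 + \left(\left(-10\right) 4 + 8\right) B{\left(-9 - 11 \right)} = 3 \left(-7\right) 0 + \left(\left(-10\right) 4 + 8\right) \left(-84 - 6 \left(-9 - 11\right)\right) = \left(-21\right) 0 + \left(-40 + 8\right) \left(-84 - -120\right) = 0 - 32 \left(-84 + 120\right) = 0 - 1152 = -1152$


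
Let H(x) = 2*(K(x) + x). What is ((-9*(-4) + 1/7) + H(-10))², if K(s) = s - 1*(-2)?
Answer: 1/49 ≈ 0.020408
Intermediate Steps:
K(s) = 2 + s (K(s) = s + 2 = 2 + s)
H(x) = 4 + 4*x (H(x) = 2*((2 + x) + x) = 2*(2 + 2*x) = 4 + 4*x)
((-9*(-4) + 1/7) + H(-10))² = ((-9*(-4) + 1/7) + (4 + 4*(-10)))² = ((36 + ⅐) + (4 - 40))² = (253/7 - 36)² = (⅐)² = 1/49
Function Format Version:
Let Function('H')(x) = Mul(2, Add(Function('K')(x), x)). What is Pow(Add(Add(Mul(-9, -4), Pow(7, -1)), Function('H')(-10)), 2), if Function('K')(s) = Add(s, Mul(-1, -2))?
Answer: Rational(1, 49) ≈ 0.020408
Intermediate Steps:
Function('K')(s) = Add(2, s) (Function('K')(s) = Add(s, 2) = Add(2, s))
Function('H')(x) = Add(4, Mul(4, x)) (Function('H')(x) = Mul(2, Add(Add(2, x), x)) = Mul(2, Add(2, Mul(2, x))) = Add(4, Mul(4, x)))
Pow(Add(Add(Mul(-9, -4), Pow(7, -1)), Function('H')(-10)), 2) = Pow(Add(Add(Mul(-9, -4), Pow(7, -1)), Add(4, Mul(4, -10))), 2) = Pow(Add(Add(36, Rational(1, 7)), Add(4, -40)), 2) = Pow(Add(Rational(253, 7), -36), 2) = Pow(Rational(1, 7), 2) = Rational(1, 49)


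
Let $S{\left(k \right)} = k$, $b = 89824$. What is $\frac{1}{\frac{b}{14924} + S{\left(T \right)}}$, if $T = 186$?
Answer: $\frac{533}{102346} \approx 0.0052078$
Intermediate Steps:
$\frac{1}{\frac{b}{14924} + S{\left(T \right)}} = \frac{1}{\frac{89824}{14924} + 186} = \frac{1}{89824 \cdot \frac{1}{14924} + 186} = \frac{1}{\frac{3208}{533} + 186} = \frac{1}{\frac{102346}{533}} = \frac{533}{102346}$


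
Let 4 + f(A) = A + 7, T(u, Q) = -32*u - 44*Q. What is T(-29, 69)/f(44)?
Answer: -2108/47 ≈ -44.851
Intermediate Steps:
T(u, Q) = -44*Q - 32*u
f(A) = 3 + A (f(A) = -4 + (A + 7) = -4 + (7 + A) = 3 + A)
T(-29, 69)/f(44) = (-44*69 - 32*(-29))/(3 + 44) = (-3036 + 928)/47 = -2108*1/47 = -2108/47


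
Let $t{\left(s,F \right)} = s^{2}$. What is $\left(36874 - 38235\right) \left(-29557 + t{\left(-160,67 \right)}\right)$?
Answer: $5385477$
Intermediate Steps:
$\left(36874 - 38235\right) \left(-29557 + t{\left(-160,67 \right)}\right) = \left(36874 - 38235\right) \left(-29557 + \left(-160\right)^{2}\right) = - 1361 \left(-29557 + 25600\right) = \left(-1361\right) \left(-3957\right) = 5385477$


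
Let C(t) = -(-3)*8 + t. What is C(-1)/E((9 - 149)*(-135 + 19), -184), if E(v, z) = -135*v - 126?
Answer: -23/2192526 ≈ -1.0490e-5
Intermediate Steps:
C(t) = 24 + t (C(t) = -3*(-8) + t = 24 + t)
E(v, z) = -126 - 135*v
C(-1)/E((9 - 149)*(-135 + 19), -184) = (24 - 1)/(-126 - 135*(9 - 149)*(-135 + 19)) = 23/(-126 - (-18900)*(-116)) = 23/(-126 - 135*16240) = 23/(-126 - 2192400) = 23/(-2192526) = 23*(-1/2192526) = -23/2192526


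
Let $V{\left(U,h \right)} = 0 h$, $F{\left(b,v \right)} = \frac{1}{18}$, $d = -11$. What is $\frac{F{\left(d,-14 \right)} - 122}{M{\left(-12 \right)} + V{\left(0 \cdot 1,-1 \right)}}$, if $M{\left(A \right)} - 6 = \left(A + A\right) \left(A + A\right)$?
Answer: $- \frac{2195}{10476} \approx -0.20953$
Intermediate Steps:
$F{\left(b,v \right)} = \frac{1}{18}$
$M{\left(A \right)} = 6 + 4 A^{2}$ ($M{\left(A \right)} = 6 + \left(A + A\right) \left(A + A\right) = 6 + 2 A 2 A = 6 + 4 A^{2}$)
$V{\left(U,h \right)} = 0$
$\frac{F{\left(d,-14 \right)} - 122}{M{\left(-12 \right)} + V{\left(0 \cdot 1,-1 \right)}} = \frac{\frac{1}{18} - 122}{\left(6 + 4 \left(-12\right)^{2}\right) + 0} = - \frac{2195}{18 \left(\left(6 + 4 \cdot 144\right) + 0\right)} = - \frac{2195}{18 \left(\left(6 + 576\right) + 0\right)} = - \frac{2195}{18 \left(582 + 0\right)} = - \frac{2195}{18 \cdot 582} = \left(- \frac{2195}{18}\right) \frac{1}{582} = - \frac{2195}{10476}$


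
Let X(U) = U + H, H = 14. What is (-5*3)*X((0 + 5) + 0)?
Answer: -285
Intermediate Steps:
X(U) = 14 + U (X(U) = U + 14 = 14 + U)
(-5*3)*X((0 + 5) + 0) = (-5*3)*(14 + ((0 + 5) + 0)) = -15*(14 + (5 + 0)) = -15*(14 + 5) = -15*19 = -285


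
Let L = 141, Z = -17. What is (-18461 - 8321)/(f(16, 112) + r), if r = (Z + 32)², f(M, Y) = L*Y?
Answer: -26782/16017 ≈ -1.6721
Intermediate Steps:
f(M, Y) = 141*Y
r = 225 (r = (-17 + 32)² = 15² = 225)
(-18461 - 8321)/(f(16, 112) + r) = (-18461 - 8321)/(141*112 + 225) = -26782/(15792 + 225) = -26782/16017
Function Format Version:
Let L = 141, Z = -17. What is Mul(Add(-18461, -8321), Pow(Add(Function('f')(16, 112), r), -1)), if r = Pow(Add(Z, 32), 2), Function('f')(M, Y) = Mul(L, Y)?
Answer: Rational(-26782, 16017) ≈ -1.6721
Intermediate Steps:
Function('f')(M, Y) = Mul(141, Y)
r = 225 (r = Pow(Add(-17, 32), 2) = Pow(15, 2) = 225)
Mul(Add(-18461, -8321), Pow(Add(Function('f')(16, 112), r), -1)) = Mul(Add(-18461, -8321), Pow(Add(Mul(141, 112), 225), -1)) = Mul(-26782, Pow(Add(15792, 225), -1)) = Mul(-26782, Pow(16017, -1)) = Mul(-26782, Rational(1, 16017)) = Rational(-26782, 16017)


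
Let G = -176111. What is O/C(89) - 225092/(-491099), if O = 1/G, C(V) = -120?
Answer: 679563108077/1482650331240 ≈ 0.45834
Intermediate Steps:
O = -1/176111 (O = 1/(-176111) = -1/176111 ≈ -5.6782e-6)
O/C(89) - 225092/(-491099) = -1/176111/(-120) - 225092/(-491099) = -1/176111*(-1/120) - 225092*(-1/491099) = 1/21133320 + 32156/70157 = 679563108077/1482650331240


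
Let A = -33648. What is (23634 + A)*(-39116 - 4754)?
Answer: 439314180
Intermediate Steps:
(23634 + A)*(-39116 - 4754) = (23634 - 33648)*(-39116 - 4754) = -10014*(-43870) = 439314180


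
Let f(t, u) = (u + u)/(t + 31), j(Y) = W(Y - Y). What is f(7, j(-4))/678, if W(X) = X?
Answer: 0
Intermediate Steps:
j(Y) = 0 (j(Y) = Y - Y = 0)
f(t, u) = 2*u/(31 + t) (f(t, u) = (2*u)/(31 + t) = 2*u/(31 + t))
f(7, j(-4))/678 = (2*0/(31 + 7))/678 = (2*0/38)*(1/678) = (2*0*(1/38))*(1/678) = 0*(1/678) = 0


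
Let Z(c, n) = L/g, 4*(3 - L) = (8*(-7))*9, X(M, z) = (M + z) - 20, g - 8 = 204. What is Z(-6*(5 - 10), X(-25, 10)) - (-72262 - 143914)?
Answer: 45829441/212 ≈ 2.1618e+5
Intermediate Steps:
g = 212 (g = 8 + 204 = 212)
X(M, z) = -20 + M + z
L = 129 (L = 3 - 8*(-7)*9/4 = 3 - (-14)*9 = 3 - 1/4*(-504) = 3 + 126 = 129)
Z(c, n) = 129/212
Z(-6*(5 - 10), X(-25, 10)) - (-72262 - 143914) = 129/212 - (-72262 - 143914) = 129/212 - 1*(-216176) = 129/212 + 216176 = 45829441/212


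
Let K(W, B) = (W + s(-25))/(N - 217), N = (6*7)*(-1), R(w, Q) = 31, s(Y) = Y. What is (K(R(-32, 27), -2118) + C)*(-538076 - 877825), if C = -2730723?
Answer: 1001406265938963/259 ≈ 3.8664e+12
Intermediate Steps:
N = -42 (N = 42*(-1) = -42)
K(W, B) = 25/259 - W/259 (K(W, B) = (W - 25)/(-42 - 217) = (-25 + W)/(-259) = (-25 + W)*(-1/259) = 25/259 - W/259)
(K(R(-32, 27), -2118) + C)*(-538076 - 877825) = ((25/259 - 1/259*31) - 2730723)*(-538076 - 877825) = ((25/259 - 31/259) - 2730723)*(-1415901) = (-6/259 - 2730723)*(-1415901) = -707257263/259*(-1415901) = 1001406265938963/259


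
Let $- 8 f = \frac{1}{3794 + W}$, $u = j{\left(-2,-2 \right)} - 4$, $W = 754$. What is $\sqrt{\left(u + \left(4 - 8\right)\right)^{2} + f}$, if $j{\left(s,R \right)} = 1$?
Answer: $\frac{\sqrt{4054121310}}{9096} \approx 7.0$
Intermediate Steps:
$u = -3$ ($u = 1 - 4 = -3$)
$f = - \frac{1}{36384}$ ($f = - \frac{1}{8 \left(3794 + 754\right)} = - \frac{1}{8 \cdot 4548} = \left(- \frac{1}{8}\right) \frac{1}{4548} = - \frac{1}{36384} \approx -2.7485 \cdot 10^{-5}$)
$\sqrt{\left(u + \left(4 - 8\right)\right)^{2} + f} = \sqrt{\left(-3 + \left(4 - 8\right)\right)^{2} - \frac{1}{36384}} = \sqrt{\left(-3 - 4\right)^{2} - \frac{1}{36384}} = \sqrt{\left(-7\right)^{2} - \frac{1}{36384}} = \sqrt{49 - \frac{1}{36384}} = \sqrt{\frac{1782815}{36384}} = \frac{\sqrt{4054121310}}{9096}$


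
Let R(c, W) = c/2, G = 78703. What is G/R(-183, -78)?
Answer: -157406/183 ≈ -860.14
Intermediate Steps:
R(c, W) = c/2 (R(c, W) = c*(½) = c/2)
G/R(-183, -78) = 78703/(((½)*(-183))) = 78703/(-183/2) = 78703*(-2/183) = -157406/183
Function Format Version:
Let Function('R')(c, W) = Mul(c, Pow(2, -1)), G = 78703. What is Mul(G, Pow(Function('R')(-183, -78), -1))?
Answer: Rational(-157406, 183) ≈ -860.14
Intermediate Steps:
Function('R')(c, W) = Mul(Rational(1, 2), c) (Function('R')(c, W) = Mul(c, Rational(1, 2)) = Mul(Rational(1, 2), c))
Mul(G, Pow(Function('R')(-183, -78), -1)) = Mul(78703, Pow(Mul(Rational(1, 2), -183), -1)) = Mul(78703, Pow(Rational(-183, 2), -1)) = Mul(78703, Rational(-2, 183)) = Rational(-157406, 183)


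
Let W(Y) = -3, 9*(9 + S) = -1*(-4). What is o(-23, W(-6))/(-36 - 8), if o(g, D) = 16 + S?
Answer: -67/396 ≈ -0.16919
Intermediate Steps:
S = -77/9 (S = -9 + (-1*(-4))/9 = -9 + (⅑)*4 = -9 + 4/9 = -77/9 ≈ -8.5556)
o(g, D) = 67/9 (o(g, D) = 16 - 77/9 = 67/9)
o(-23, W(-6))/(-36 - 8) = 67/(9*(-36 - 8)) = (67/9)/(-44) = (67/9)*(-1/44) = -67/396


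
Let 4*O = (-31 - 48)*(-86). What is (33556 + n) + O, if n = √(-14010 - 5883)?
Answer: 70509/2 + I*√19893 ≈ 35255.0 + 141.04*I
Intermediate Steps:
O = 3397/2 (O = ((-31 - 48)*(-86))/4 = (-79*(-86))/4 = (¼)*6794 = 3397/2 ≈ 1698.5)
n = I*√19893 (n = √(-19893) = I*√19893 ≈ 141.04*I)
(33556 + n) + O = (33556 + I*√19893) + 3397/2 = 70509/2 + I*√19893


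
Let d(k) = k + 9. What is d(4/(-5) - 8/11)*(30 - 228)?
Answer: -7398/5 ≈ -1479.6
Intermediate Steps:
d(k) = 9 + k
d(4/(-5) - 8/11)*(30 - 228) = (9 + (4/(-5) - 8/11))*(30 - 228) = (9 + (4*(-⅕) - 8*1/11))*(-198) = (9 + (-⅘ - 8/11))*(-198) = (9 - 84/55)*(-198) = (411/55)*(-198) = -7398/5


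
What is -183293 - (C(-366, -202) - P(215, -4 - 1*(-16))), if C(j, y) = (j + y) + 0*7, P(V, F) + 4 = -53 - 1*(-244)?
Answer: -182538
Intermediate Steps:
P(V, F) = 187 (P(V, F) = -4 + (-53 - 1*(-244)) = -4 + (-53 + 244) = -4 + 191 = 187)
C(j, y) = j + y (C(j, y) = (j + y) + 0 = j + y)
-183293 - (C(-366, -202) - P(215, -4 - 1*(-16))) = -183293 - ((-366 - 202) - 1*187) = -183293 - (-568 - 187) = -183293 - 1*(-755) = -183293 + 755 = -182538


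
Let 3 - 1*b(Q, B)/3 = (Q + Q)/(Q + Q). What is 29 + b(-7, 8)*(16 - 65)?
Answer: -265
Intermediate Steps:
b(Q, B) = 6 (b(Q, B) = 9 - 3*(Q + Q)/(Q + Q) = 9 - 3*2*Q/(2*Q) = 9 - 3*2*Q*1/(2*Q) = 9 - 3*1 = 9 - 3 = 6)
29 + b(-7, 8)*(16 - 65) = 29 + 6*(16 - 65) = 29 + 6*(-49) = 29 - 294 = -265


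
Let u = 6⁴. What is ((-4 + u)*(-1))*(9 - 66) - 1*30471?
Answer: 43173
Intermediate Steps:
u = 1296
((-4 + u)*(-1))*(9 - 66) - 1*30471 = ((-4 + 1296)*(-1))*(9 - 66) - 1*30471 = (1292*(-1))*(-57) - 30471 = -1292*(-57) - 30471 = 73644 - 30471 = 43173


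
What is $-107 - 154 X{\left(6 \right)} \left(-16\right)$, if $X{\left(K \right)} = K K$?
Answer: $88597$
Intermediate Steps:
$X{\left(K \right)} = K^{2}$
$-107 - 154 X{\left(6 \right)} \left(-16\right) = -107 - 154 \cdot 6^{2} \left(-16\right) = -107 - 154 \cdot 36 \left(-16\right) = -107 - -88704 = -107 + 88704 = 88597$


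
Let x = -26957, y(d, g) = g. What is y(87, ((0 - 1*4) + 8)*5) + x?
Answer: -26937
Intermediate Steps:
y(87, ((0 - 1*4) + 8)*5) + x = ((0 - 1*4) + 8)*5 - 26957 = ((0 - 4) + 8)*5 - 26957 = (-4 + 8)*5 - 26957 = 4*5 - 26957 = 20 - 26957 = -26937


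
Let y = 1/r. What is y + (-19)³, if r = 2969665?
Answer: -20368932234/2969665 ≈ -6859.0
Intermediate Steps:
y = 1/2969665 ≈ 3.3674e-7
y + (-19)³ = 1/2969665 + (-19)³ = 1/2969665 - 6859 = -20368932234/2969665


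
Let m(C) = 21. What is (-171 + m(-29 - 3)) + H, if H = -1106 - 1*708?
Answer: -1964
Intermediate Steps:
H = -1814 (H = -1106 - 708 = -1814)
(-171 + m(-29 - 3)) + H = (-171 + 21) - 1814 = -150 - 1814 = -1964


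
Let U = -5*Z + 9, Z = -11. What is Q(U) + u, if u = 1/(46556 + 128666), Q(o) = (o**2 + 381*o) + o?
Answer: 5001536769/175222 ≈ 28544.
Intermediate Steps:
U = 64 (U = -5*(-11) + 9 = 55 + 9 = 64)
Q(o) = o**2 + 382*o
u = 1/175222 ≈ 5.7070e-6
Q(U) + u = 64*(382 + 64) + 1/175222 = 64*446 + 1/175222 = 28544 + 1/175222 = 5001536769/175222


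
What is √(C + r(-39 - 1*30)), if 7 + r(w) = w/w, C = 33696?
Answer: √33690 ≈ 183.55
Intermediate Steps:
r(w) = -6 (r(w) = -7 + w/w = -7 + 1 = -6)
√(C + r(-39 - 1*30)) = √(33696 - 6) = √33690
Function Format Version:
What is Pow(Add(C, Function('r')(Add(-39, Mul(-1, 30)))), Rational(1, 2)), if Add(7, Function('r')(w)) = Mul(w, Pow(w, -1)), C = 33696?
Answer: Pow(33690, Rational(1, 2)) ≈ 183.55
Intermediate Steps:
Function('r')(w) = -6 (Function('r')(w) = Add(-7, Mul(w, Pow(w, -1))) = Add(-7, 1) = -6)
Pow(Add(C, Function('r')(Add(-39, Mul(-1, 30)))), Rational(1, 2)) = Pow(Add(33696, -6), Rational(1, 2)) = Pow(33690, Rational(1, 2))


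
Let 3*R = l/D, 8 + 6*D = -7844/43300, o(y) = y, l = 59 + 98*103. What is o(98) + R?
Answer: -19193952/8051 ≈ -2384.0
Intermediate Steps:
l = 10153 (l = 59 + 10094 = 10153)
D = -88561/64950 (D = -4/3 + (-7844/43300)/6 = -4/3 + (-7844*1/43300)/6 = -4/3 + (⅙)*(-1961/10825) = -4/3 - 1961/64950 = -88561/64950 ≈ -1.3635)
R = -19982950/8051 (R = (10153/(-88561/64950))/3 = (10153*(-64950/88561))/3 = (⅓)*(-59948850/8051) = -19982950/8051 ≈ -2482.0)
o(98) + R = 98 - 19982950/8051 = -19193952/8051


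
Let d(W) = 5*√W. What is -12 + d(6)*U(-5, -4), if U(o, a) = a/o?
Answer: -12 + 4*√6 ≈ -2.2020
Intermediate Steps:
-12 + d(6)*U(-5, -4) = -12 + (5*√6)*(-4/(-5)) = -12 + (5*√6)*(-4*(-⅕)) = -12 + (5*√6)*(⅘) = -12 + 4*√6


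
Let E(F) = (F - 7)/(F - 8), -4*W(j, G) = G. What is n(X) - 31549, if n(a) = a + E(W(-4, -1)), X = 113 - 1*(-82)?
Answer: -971947/31 ≈ -31353.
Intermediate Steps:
W(j, G) = -G/4
E(F) = (-7 + F)/(-8 + F)
X = 195 (X = 113 + 82 = 195)
n(a) = 27/31 + a (n(a) = a + (-7 - ¼*(-1))/(-8 - ¼*(-1)) = a + (-7 + ¼)/(-8 + ¼) = a - 27/4/(-31/4) = a - 4/31*(-27/4) = a + 27/31 = 27/31 + a)
n(X) - 31549 = (27/31 + 195) - 31549 = 6072/31 - 31549 = -971947/31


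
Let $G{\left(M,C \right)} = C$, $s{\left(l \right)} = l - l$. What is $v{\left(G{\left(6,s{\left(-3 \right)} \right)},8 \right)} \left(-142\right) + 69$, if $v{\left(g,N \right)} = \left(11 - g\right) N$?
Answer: $-12427$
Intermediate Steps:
$s{\left(l \right)} = 0$
$v{\left(g,N \right)} = N \left(11 - g\right)$
$v{\left(G{\left(6,s{\left(-3 \right)} \right)},8 \right)} \left(-142\right) + 69 = 8 \left(11 - 0\right) \left(-142\right) + 69 = 8 \left(11 + 0\right) \left(-142\right) + 69 = 8 \cdot 11 \left(-142\right) + 69 = 88 \left(-142\right) + 69 = -12496 + 69 = -12427$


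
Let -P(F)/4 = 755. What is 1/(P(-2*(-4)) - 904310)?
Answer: -1/907330 ≈ -1.1021e-6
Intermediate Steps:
P(F) = -3020 (P(F) = -4*755 = -3020)
1/(P(-2*(-4)) - 904310) = 1/(-3020 - 904310) = 1/(-907330) = -1/907330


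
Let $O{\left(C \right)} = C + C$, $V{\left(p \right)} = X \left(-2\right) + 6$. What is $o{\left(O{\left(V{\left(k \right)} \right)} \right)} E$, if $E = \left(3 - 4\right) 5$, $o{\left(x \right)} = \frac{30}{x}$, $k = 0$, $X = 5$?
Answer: $\frac{75}{4} \approx 18.75$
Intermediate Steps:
$V{\left(p \right)} = -4$ ($V{\left(p \right)} = 5 \left(-2\right) + 6 = -10 + 6 = -4$)
$O{\left(C \right)} = 2 C$
$E = -5$ ($E = \left(-1\right) 5 = -5$)
$o{\left(O{\left(V{\left(k \right)} \right)} \right)} E = \frac{30}{2 \left(-4\right)} \left(-5\right) = \frac{30}{-8} \left(-5\right) = 30 \left(- \frac{1}{8}\right) \left(-5\right) = \left(- \frac{15}{4}\right) \left(-5\right) = \frac{75}{4}$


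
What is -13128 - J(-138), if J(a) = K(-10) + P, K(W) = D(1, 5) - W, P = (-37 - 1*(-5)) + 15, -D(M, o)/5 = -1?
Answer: -13126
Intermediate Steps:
D(M, o) = 5 (D(M, o) = -5*(-1) = 5)
P = -17 (P = (-37 + 5) + 15 = -32 + 15 = -17)
K(W) = 5 - W
J(a) = -2 (J(a) = (5 - 1*(-10)) - 17 = (5 + 10) - 17 = 15 - 17 = -2)
-13128 - J(-138) = -13128 - 1*(-2) = -13128 + 2 = -13126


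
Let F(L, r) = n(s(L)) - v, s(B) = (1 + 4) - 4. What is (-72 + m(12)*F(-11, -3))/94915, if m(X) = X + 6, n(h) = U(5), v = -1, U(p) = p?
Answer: 36/94915 ≈ 0.00037929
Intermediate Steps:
s(B) = 1 (s(B) = 5 - 4 = 1)
n(h) = 5
m(X) = 6 + X
F(L, r) = 6 (F(L, r) = 5 - 1*(-1) = 5 + 1 = 6)
(-72 + m(12)*F(-11, -3))/94915 = (-72 + (6 + 12)*6)/94915 = (-72 + 18*6)*(1/94915) = (-72 + 108)*(1/94915) = 36*(1/94915) = 36/94915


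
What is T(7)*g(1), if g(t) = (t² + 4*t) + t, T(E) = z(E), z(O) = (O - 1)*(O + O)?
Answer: 504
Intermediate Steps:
z(O) = 2*O*(-1 + O) (z(O) = (-1 + O)*(2*O) = 2*O*(-1 + O))
T(E) = 2*E*(-1 + E)
g(t) = t² + 5*t
T(7)*g(1) = (2*7*(-1 + 7))*(1*(5 + 1)) = (2*7*6)*(1*6) = 84*6 = 504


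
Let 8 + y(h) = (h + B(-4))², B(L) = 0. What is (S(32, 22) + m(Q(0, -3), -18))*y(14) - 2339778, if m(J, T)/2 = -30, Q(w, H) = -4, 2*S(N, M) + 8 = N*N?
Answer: -2255554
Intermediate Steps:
S(N, M) = -4 + N²/2 (S(N, M) = -4 + (N*N)/2 = -4 + N²/2)
m(J, T) = -60 (m(J, T) = 2*(-30) = -60)
y(h) = -8 + h² (y(h) = -8 + (h + 0)² = -8 + h²)
(S(32, 22) + m(Q(0, -3), -18))*y(14) - 2339778 = ((-4 + (½)*32²) - 60)*(-8 + 14²) - 2339778 = ((-4 + (½)*1024) - 60)*(-8 + 196) - 2339778 = ((-4 + 512) - 60)*188 - 2339778 = (508 - 60)*188 - 2339778 = 448*188 - 2339778 = 84224 - 2339778 = -2255554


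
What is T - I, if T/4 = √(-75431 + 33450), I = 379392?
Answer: -379392 + 4*I*√41981 ≈ -3.7939e+5 + 819.57*I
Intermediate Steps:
T = 4*I*√41981 (T = 4*√(-75431 + 33450) = 4*√(-41981) = 4*(I*√41981) = 4*I*√41981 ≈ 819.57*I)
T - I = 4*I*√41981 - 1*379392 = 4*I*√41981 - 379392 = -379392 + 4*I*√41981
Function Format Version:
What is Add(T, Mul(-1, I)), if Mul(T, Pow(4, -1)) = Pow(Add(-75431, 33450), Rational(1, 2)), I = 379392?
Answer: Add(-379392, Mul(4, I, Pow(41981, Rational(1, 2)))) ≈ Add(-3.7939e+5, Mul(819.57, I))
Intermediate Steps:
T = Mul(4, I, Pow(41981, Rational(1, 2))) (T = Mul(4, Pow(Add(-75431, 33450), Rational(1, 2))) = Mul(4, Pow(-41981, Rational(1, 2))) = Mul(4, Mul(I, Pow(41981, Rational(1, 2)))) = Mul(4, I, Pow(41981, Rational(1, 2))) ≈ Mul(819.57, I))
Add(T, Mul(-1, I)) = Add(Mul(4, I, Pow(41981, Rational(1, 2))), Mul(-1, 379392)) = Add(Mul(4, I, Pow(41981, Rational(1, 2))), -379392) = Add(-379392, Mul(4, I, Pow(41981, Rational(1, 2))))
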